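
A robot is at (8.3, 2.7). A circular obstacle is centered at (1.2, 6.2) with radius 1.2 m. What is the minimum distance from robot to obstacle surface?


center_dist = sqrt((8.3-1.2)^2 + (2.7-6.2)^2)
= sqrt(50.41 + 12.25)
= 7.9158
min_dist = center_dist - radius = 7.9158 - 1.2 = 6.7158 m


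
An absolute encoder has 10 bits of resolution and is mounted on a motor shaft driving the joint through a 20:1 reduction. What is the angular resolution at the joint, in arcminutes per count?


counts = 2^10 = 1024
effective counts at joint = 1024 * 20 = 20480
resolution = 360*60 / 20480
= 1.0547 arcmin/count


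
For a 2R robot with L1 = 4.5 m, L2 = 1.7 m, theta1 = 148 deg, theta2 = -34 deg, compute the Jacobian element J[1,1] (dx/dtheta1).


J[1,1] = -L1*sin(t1) - L2*sin(t1+t2)
= -4.5*sin(148) - 1.7*sin(114)
= -3.9377


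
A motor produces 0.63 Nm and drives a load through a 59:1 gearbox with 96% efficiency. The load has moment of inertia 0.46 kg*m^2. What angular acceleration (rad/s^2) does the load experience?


tau_out = tau_motor * N * eta
= 0.63 * 59 * 0.96 = 35.6832 Nm
alpha = tau_out / I = 35.6832 / 0.46
= 77.5722 rad/s^2


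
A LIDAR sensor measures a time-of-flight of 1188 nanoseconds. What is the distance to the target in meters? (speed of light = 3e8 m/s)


tof = 1188 ns = 1.188e-06 s
dist = c * tof / 2
= 3e8 * 1.188e-06 / 2
= 178.2 m


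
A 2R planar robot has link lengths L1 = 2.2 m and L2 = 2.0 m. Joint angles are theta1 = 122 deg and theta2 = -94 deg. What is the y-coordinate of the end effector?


Convert angles to radians: theta1 = 2.1293, theta2 = -1.6406
y = L1*sin(theta1) + L2*sin(theta1+theta2)
y = 1.8657 + 0.9389
y = 2.8046


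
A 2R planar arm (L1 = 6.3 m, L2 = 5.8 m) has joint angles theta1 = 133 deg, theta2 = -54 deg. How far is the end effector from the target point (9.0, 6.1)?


End effector via forward kinematics:
x = L1*cos(t1) + L2*cos(t1+t2) = -3.1899
y = L1*sin(t1) + L2*sin(t1+t2) = 10.301
Distance to target:
d = sqrt((9.0 - -3.1899)^2 + (6.1 - 10.301)^2)
= sqrt(148.5936 + 17.6481)
= 12.8935 m


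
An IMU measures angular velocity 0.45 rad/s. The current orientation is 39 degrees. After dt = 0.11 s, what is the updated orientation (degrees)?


delta_theta = w * dt = 0.45 * 0.11 = 0.0495 rad
= 2.8361 deg
theta_new = 39 + 2.8361 = 41.8361 deg


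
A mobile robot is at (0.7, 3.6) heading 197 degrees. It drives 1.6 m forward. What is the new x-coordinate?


x_new = x0 + d*cos(theta)
= 0.7 + 1.6*cos(197)
= 0.7 + -1.5301
= -0.8301


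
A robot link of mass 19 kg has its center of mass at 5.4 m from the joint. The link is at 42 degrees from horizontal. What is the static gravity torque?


tau = m*g*L*cos(angle)
= 19 * 9.81 * 5.4 * cos(42 deg)
= 19 * 9.81 * 5.4 * 0.7431
= 747.9797 Nm


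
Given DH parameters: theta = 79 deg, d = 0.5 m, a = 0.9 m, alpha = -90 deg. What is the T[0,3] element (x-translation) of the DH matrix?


T[0,3] = a * cos(theta)
= 0.9 * cos(79 deg)
= 0.9 * 0.1908
= 0.1717


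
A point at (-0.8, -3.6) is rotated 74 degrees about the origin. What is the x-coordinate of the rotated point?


x' = x*cos(theta) - y*sin(theta)
cos(74 deg) = 0.2756, sin(74 deg) = 0.9613
x' = -0.8 * 0.2756 - -3.6 * 0.9613
= -0.2205 - -3.4605
= 3.24


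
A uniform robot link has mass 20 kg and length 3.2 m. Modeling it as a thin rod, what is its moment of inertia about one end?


I = (1/3) * m * L^2
= (1/3) * 20 * 3.2^2
= 0.333333 * 20 * 10.24
= 68.2667 kg*m^2


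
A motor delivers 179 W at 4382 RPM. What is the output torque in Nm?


omega = 4382 * 2*pi/60 = 458.882 rad/s
tau = P / omega = 179 / 458.882
= 0.3901 Nm


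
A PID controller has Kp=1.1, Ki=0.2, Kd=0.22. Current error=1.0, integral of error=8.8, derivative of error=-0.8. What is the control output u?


u = Kp*e + Ki*int(e) + Kd*de/dt
= 1.1*1.0 + 0.2*8.8 + 0.22*(-0.8)
= 1.1 + 1.76 + -0.176
= 2.684


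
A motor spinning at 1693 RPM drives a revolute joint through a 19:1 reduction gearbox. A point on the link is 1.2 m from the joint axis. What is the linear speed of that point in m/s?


omega_motor = 1693 * 2*pi/60 = 177.2905 rad/s
omega_joint = omega_motor / 19 = 9.3311 rad/s
v = omega_joint * r = 9.3311 * 1.2
= 11.1973 m/s


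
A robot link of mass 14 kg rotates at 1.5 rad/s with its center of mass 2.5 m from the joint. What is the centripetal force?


F = m * omega^2 * r
= 14 * 1.5^2 * 2.5
= 14 * 2.25 * 2.5
= 78.75 N


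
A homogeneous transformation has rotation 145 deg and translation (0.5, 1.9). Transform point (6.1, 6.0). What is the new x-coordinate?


x' = cos(theta)*px - sin(theta)*py + tx
= -0.8192*6.1 - 0.5736*6.0 + 0.5
= -7.9383


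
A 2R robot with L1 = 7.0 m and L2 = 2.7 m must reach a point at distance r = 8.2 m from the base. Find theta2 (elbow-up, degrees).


cos(theta2) = (r^2 - L1^2 - L2^2) / (2*L1*L2)
cos(theta2) = (67.24 - 49.0 - 7.29) / 37.8
cos(theta2) = 0.289683
theta2 = 73.161 degrees


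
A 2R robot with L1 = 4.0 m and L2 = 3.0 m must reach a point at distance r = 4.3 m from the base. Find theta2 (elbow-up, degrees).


cos(theta2) = (r^2 - L1^2 - L2^2) / (2*L1*L2)
cos(theta2) = (18.49 - 16.0 - 9.0) / 24.0
cos(theta2) = -0.27125
theta2 = 105.7387 degrees


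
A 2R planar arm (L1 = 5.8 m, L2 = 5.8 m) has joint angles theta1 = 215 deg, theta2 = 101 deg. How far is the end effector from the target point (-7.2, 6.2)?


End effector via forward kinematics:
x = L1*cos(t1) + L2*cos(t1+t2) = -0.5789
y = L1*sin(t1) + L2*sin(t1+t2) = -7.3558
Distance to target:
d = sqrt((-7.2 - -0.5789)^2 + (6.2 - -7.3558)^2)
= sqrt(43.8388 + 183.7587)
= 15.0863 m


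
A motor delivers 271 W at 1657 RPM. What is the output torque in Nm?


omega = 1657 * 2*pi/60 = 173.5206 rad/s
tau = P / omega = 271 / 173.5206
= 1.5618 Nm


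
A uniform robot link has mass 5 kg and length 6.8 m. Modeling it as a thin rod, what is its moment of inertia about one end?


I = (1/3) * m * L^2
= (1/3) * 5 * 6.8^2
= 0.333333 * 5 * 46.24
= 77.0667 kg*m^2


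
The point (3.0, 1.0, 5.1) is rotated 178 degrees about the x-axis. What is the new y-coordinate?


Rotation about x-axis: y' = y*cos(theta) - z*sin(theta)
= 1.0 * -0.9994 - 5.1 * 0.0349
= -1.1774


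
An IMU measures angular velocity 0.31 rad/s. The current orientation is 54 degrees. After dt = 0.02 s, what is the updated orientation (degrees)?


delta_theta = w * dt = 0.31 * 0.02 = 0.0062 rad
= 0.3552 deg
theta_new = 54 + 0.3552 = 54.3552 deg


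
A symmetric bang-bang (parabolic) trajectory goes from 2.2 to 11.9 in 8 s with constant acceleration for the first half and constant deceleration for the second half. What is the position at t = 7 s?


Symmetric rest-to-rest: each phase covers (pf-p0)/2 in time T/2. 0.5*a*(T/2)^2 = (pf-p0)/2 => a = 4*(pf-p0)/T^2
a = 4*(11.9-2.2)/8^2 = 0.6062
t = 7 is in the deceleration phase (t > T/2).
p = pf - 0.5*a*(T-t)^2 = 11.9 - 0.5*0.6062*1^2
= 11.5969


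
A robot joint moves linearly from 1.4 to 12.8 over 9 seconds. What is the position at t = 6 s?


s = t/T = 6/9 = 0.6667
p(t) = p0 + (pf-p0)*s
= 1.4 + (12.8 - 1.4) * 0.6667
= 9.0


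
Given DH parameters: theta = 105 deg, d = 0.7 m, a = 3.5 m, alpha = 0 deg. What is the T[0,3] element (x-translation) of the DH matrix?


T[0,3] = a * cos(theta)
= 3.5 * cos(105 deg)
= 3.5 * -0.2588
= -0.9059


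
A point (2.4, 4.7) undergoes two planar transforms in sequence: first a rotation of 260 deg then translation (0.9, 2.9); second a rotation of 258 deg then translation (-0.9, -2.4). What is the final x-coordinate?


After transform 1:
x1 = cos(260)*2.4 - sin(260)*4.7 + 0.9 = 5.1118
y1 = sin(260)*2.4 + cos(260)*4.7 + 2.9 = -0.2797
After transform 2:
x2 = cos(258)*5.1118 - sin(258)*-0.2797 + -0.9
= -2.2364


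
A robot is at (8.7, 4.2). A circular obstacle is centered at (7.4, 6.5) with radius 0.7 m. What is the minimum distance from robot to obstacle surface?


center_dist = sqrt((8.7-7.4)^2 + (4.2-6.5)^2)
= sqrt(1.69 + 5.29)
= 2.642
min_dist = center_dist - radius = 2.642 - 0.7 = 1.942 m


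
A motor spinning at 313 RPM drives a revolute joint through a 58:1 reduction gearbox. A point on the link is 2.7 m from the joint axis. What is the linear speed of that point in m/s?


omega_motor = 313 * 2*pi/60 = 32.7773 rad/s
omega_joint = omega_motor / 58 = 0.5651 rad/s
v = omega_joint * r = 0.5651 * 2.7
= 1.5258 m/s


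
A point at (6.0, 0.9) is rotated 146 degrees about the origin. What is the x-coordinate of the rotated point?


x' = x*cos(theta) - y*sin(theta)
cos(146 deg) = -0.829, sin(146 deg) = 0.5592
x' = 6.0 * -0.829 - 0.9 * 0.5592
= -4.9742 - 0.5033
= -5.4775


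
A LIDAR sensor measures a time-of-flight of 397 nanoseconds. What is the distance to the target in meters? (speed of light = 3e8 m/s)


tof = 397 ns = 3.97e-07 s
dist = c * tof / 2
= 3e8 * 3.97e-07 / 2
= 59.55 m


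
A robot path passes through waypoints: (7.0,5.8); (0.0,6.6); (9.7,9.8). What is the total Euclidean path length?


Segment lengths:
  seg1 = sqrt((-7.0)^2 + (0.8)^2) = 7.0456
  seg2 = sqrt((9.7)^2 + (3.2)^2) = 10.2142
Total = 17.2598


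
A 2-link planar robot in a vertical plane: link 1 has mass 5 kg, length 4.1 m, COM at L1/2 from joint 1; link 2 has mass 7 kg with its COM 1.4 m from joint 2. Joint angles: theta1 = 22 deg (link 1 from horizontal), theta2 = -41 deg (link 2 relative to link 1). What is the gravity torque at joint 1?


Horizontal distance from joint 1 to link-1 COM:
  x_c1 = (L1/2)*cos(t1) = 2.05 * 0.9272 = 1.9007 m
Horizontal distance from joint 1 to link-2 COM:
  x_c2 = L1*cos(t1) + Lc2*cos(t1+t2)
       = 4.1*0.9272 + 1.4*0.9455 = 5.1252 m
tau1 = m1*g*x_c1 + m2*g*x_c2
     = 5*9.81*1.9007 + 7*9.81*5.1252
     = 93.2307 + 351.9461
     = 445.1768 Nm


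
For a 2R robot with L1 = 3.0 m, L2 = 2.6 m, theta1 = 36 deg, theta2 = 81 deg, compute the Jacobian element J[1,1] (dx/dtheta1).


J[1,1] = -L1*sin(t1) - L2*sin(t1+t2)
= -3.0*sin(36) - 2.6*sin(117)
= -4.08


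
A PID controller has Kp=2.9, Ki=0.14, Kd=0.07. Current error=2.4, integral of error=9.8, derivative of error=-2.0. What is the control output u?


u = Kp*e + Ki*int(e) + Kd*de/dt
= 2.9*2.4 + 0.14*9.8 + 0.07*(-2.0)
= 6.96 + 1.372 + -0.14
= 8.192


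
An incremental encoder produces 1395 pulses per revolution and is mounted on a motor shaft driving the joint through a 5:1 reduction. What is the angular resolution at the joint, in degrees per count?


counts per rev = 1395
effective counts at joint = 1395 * 5 = 6975
resolution = 360 / 6975
= 0.0516 deg/count


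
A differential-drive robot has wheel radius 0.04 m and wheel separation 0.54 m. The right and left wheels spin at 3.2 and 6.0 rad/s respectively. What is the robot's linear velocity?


vR = r*wR = 0.04*3.2 = 0.128 m/s
vL = r*wL = 0.04*6.0 = 0.24 m/s
v = (vR+vL)/2 = 0.184 m/s
omega = (vR-vL)/L = -0.2074 rad/s
linear velocity = 0.184 m/s


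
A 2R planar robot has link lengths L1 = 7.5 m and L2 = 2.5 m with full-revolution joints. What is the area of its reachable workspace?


r_max = L1 + L2 = 10.0 m
r_min = |L1 - L2| = 5.0 m
Area = pi*(r_max^2 - r_min^2)
= pi*(100.0 - 25.0)
= pi * 75.0
= 235.6194 m^2


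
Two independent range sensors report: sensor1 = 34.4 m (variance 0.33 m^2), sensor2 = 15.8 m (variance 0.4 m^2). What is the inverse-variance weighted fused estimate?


w1 = (1/var1) / (1/var1 + 1/var2)
   = 3.0303 / (3.0303 + 2.5) = 0.5479
w2 = 1 - w1 = 0.4521
fused = w1*s1 + w2*s2 = 18.8493 + 7.1425
= 25.9918 m


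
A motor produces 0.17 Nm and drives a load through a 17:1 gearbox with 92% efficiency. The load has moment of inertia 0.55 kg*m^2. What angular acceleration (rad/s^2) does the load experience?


tau_out = tau_motor * N * eta
= 0.17 * 17 * 0.92 = 2.6588 Nm
alpha = tau_out / I = 2.6588 / 0.55
= 4.8342 rad/s^2


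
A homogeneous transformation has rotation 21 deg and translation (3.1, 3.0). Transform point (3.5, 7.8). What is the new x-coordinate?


x' = cos(theta)*px - sin(theta)*py + tx
= 0.9336*3.5 - 0.3584*7.8 + 3.1
= 3.5723


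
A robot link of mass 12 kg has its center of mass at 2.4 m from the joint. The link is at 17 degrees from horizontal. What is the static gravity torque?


tau = m*g*L*cos(angle)
= 12 * 9.81 * 2.4 * cos(17 deg)
= 12 * 9.81 * 2.4 * 0.9563
= 270.1829 Nm


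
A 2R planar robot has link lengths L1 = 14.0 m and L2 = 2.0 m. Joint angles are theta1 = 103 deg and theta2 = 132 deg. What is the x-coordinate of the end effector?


Convert angles to radians: theta1 = 1.7977, theta2 = 2.3038
x = L1*cos(theta1) + L2*cos(theta1+theta2)
x = -3.1493 + -1.1472
x = -4.2965


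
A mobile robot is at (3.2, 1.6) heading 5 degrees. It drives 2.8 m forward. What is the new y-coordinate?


y_new = y0 + d*sin(theta)
= 1.6 + 2.8*sin(5)
= 1.6 + 0.244
= 1.844


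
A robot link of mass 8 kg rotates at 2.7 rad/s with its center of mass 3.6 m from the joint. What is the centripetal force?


F = m * omega^2 * r
= 8 * 2.7^2 * 3.6
= 8 * 7.29 * 3.6
= 209.952 N


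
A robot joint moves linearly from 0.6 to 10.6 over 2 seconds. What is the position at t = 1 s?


s = t/T = 1/2 = 0.5
p(t) = p0 + (pf-p0)*s
= 0.6 + (10.6 - 0.6) * 0.5
= 5.6


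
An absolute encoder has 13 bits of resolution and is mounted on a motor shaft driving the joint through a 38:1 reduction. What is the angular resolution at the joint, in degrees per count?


counts = 2^13 = 8192
effective counts at joint = 8192 * 38 = 311296
resolution = 360 / 311296
= 0.0012 deg/count


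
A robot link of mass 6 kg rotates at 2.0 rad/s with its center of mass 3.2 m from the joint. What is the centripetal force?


F = m * omega^2 * r
= 6 * 2.0^2 * 3.2
= 6 * 4.0 * 3.2
= 76.8 N


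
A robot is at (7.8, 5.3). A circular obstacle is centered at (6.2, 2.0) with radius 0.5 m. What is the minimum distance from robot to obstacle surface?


center_dist = sqrt((7.8-6.2)^2 + (5.3-2.0)^2)
= sqrt(2.56 + 10.89)
= 3.6674
min_dist = center_dist - radius = 3.6674 - 0.5 = 3.1674 m


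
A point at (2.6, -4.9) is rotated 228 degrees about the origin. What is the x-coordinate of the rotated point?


x' = x*cos(theta) - y*sin(theta)
cos(228 deg) = -0.6691, sin(228 deg) = -0.7431
x' = 2.6 * -0.6691 - -4.9 * -0.7431
= -1.7397 - 3.6414
= -5.3811


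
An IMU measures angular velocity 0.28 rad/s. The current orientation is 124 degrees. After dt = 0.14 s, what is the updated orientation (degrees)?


delta_theta = w * dt = 0.28 * 0.14 = 0.0392 rad
= 2.246 deg
theta_new = 124 + 2.246 = 126.246 deg


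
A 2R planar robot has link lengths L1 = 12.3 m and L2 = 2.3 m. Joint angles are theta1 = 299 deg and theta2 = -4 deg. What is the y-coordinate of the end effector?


Convert angles to radians: theta1 = 5.2185, theta2 = -0.0698
y = L1*sin(theta1) + L2*sin(theta1+theta2)
y = -10.7578 + -2.0845
y = -12.8423


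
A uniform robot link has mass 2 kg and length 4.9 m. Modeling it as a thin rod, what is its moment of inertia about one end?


I = (1/3) * m * L^2
= (1/3) * 2 * 4.9^2
= 0.333333 * 2 * 24.01
= 16.0067 kg*m^2


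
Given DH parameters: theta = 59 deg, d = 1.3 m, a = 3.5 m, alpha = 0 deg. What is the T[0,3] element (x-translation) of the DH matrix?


T[0,3] = a * cos(theta)
= 3.5 * cos(59 deg)
= 3.5 * 0.515
= 1.8026


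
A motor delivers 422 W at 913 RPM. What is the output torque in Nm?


omega = 913 * 2*pi/60 = 95.6091 rad/s
tau = P / omega = 422 / 95.6091
= 4.4138 Nm


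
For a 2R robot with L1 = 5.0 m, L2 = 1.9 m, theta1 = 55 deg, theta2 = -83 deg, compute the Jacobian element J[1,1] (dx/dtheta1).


J[1,1] = -L1*sin(t1) - L2*sin(t1+t2)
= -5.0*sin(55) - 1.9*sin(-28)
= -3.2038


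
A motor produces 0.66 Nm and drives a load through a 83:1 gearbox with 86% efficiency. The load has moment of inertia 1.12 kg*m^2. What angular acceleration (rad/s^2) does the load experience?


tau_out = tau_motor * N * eta
= 0.66 * 83 * 0.86 = 47.1108 Nm
alpha = tau_out / I = 47.1108 / 1.12
= 42.0632 rad/s^2


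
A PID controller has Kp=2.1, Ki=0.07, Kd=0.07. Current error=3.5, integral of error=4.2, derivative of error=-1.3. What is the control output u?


u = Kp*e + Ki*int(e) + Kd*de/dt
= 2.1*3.5 + 0.07*4.2 + 0.07*(-1.3)
= 7.35 + 0.294 + -0.091
= 7.553


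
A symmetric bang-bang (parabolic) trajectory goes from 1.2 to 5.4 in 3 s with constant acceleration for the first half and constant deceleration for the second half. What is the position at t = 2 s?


Symmetric rest-to-rest: each phase covers (pf-p0)/2 in time T/2. 0.5*a*(T/2)^2 = (pf-p0)/2 => a = 4*(pf-p0)/T^2
a = 4*(5.4-1.2)/3^2 = 1.8667
t = 2 is in the deceleration phase (t > T/2).
p = pf - 0.5*a*(T-t)^2 = 5.4 - 0.5*1.8667*1^2
= 4.4667


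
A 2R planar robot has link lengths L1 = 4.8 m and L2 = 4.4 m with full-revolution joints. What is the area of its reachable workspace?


r_max = L1 + L2 = 9.2 m
r_min = |L1 - L2| = 0.4 m
Area = pi*(r_max^2 - r_min^2)
= pi*(84.64 - 0.16)
= pi * 84.48
= 265.4017 m^2


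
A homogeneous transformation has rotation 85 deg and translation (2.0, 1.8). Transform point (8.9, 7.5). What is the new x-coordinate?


x' = cos(theta)*px - sin(theta)*py + tx
= 0.0872*8.9 - 0.9962*7.5 + 2.0
= -4.6958


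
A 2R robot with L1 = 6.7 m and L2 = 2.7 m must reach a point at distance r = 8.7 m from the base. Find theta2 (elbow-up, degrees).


cos(theta2) = (r^2 - L1^2 - L2^2) / (2*L1*L2)
cos(theta2) = (75.69 - 44.89 - 7.29) / 36.18
cos(theta2) = 0.649807
theta2 = 49.473 degrees


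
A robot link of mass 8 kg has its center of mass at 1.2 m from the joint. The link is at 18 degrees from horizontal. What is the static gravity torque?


tau = m*g*L*cos(angle)
= 8 * 9.81 * 1.2 * cos(18 deg)
= 8 * 9.81 * 1.2 * 0.9511
= 89.5667 Nm


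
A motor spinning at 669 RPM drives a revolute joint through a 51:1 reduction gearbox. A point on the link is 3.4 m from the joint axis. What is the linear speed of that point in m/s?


omega_motor = 669 * 2*pi/60 = 70.0575 rad/s
omega_joint = omega_motor / 51 = 1.3737 rad/s
v = omega_joint * r = 1.3737 * 3.4
= 4.6705 m/s


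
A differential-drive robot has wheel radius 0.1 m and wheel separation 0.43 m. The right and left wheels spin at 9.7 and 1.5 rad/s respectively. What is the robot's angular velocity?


vR = r*wR = 0.1*9.7 = 0.97 m/s
vL = r*wL = 0.1*1.5 = 0.15 m/s
v = (vR+vL)/2 = 0.56 m/s
omega = (vR-vL)/L = 1.907 rad/s
angular velocity = 1.907 rad/s


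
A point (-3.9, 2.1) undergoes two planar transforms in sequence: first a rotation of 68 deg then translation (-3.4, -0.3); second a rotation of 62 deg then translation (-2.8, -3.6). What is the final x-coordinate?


After transform 1:
x1 = cos(68)*-3.9 - sin(68)*2.1 + -3.4 = -6.8081
y1 = sin(68)*-3.9 + cos(68)*2.1 + -0.3 = -3.1293
After transform 2:
x2 = cos(62)*-6.8081 - sin(62)*-3.1293 + -2.8
= -3.2331


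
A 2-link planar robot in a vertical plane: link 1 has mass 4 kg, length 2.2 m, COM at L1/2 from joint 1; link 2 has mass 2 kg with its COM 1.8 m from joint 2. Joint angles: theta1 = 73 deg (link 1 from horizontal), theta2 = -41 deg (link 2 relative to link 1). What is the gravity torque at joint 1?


Horizontal distance from joint 1 to link-1 COM:
  x_c1 = (L1/2)*cos(t1) = 1.1 * 0.2924 = 0.3216 m
Horizontal distance from joint 1 to link-2 COM:
  x_c2 = L1*cos(t1) + Lc2*cos(t1+t2)
       = 2.2*0.2924 + 1.8*0.848 = 2.1697 m
tau1 = m1*g*x_c1 + m2*g*x_c2
     = 4*9.81*0.3216 + 2*9.81*2.1697
     = 12.6199 + 42.5696
     = 55.1895 Nm


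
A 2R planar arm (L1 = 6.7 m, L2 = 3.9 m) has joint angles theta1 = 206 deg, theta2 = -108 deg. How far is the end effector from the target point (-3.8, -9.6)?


End effector via forward kinematics:
x = L1*cos(t1) + L2*cos(t1+t2) = -6.5647
y = L1*sin(t1) + L2*sin(t1+t2) = 0.925
Distance to target:
d = sqrt((-3.8 - -6.5647)^2 + (-9.6 - 0.925)^2)
= sqrt(7.6435 + 110.7748)
= 10.882 m


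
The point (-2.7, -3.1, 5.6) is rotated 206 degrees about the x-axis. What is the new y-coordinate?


Rotation about x-axis: y' = y*cos(theta) - z*sin(theta)
= -3.1 * -0.8988 - 5.6 * -0.4384
= 5.2411


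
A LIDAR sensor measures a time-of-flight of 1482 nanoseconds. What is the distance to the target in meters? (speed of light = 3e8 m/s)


tof = 1482 ns = 1.482e-06 s
dist = c * tof / 2
= 3e8 * 1.482e-06 / 2
= 222.3 m


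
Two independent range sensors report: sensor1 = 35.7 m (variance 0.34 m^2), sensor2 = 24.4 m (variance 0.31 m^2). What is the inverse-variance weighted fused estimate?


w1 = (1/var1) / (1/var1 + 1/var2)
   = 2.9412 / (2.9412 + 3.2258) = 0.4769
w2 = 1 - w1 = 0.5231
fused = w1*s1 + w2*s2 = 17.0262 + 12.7631
= 29.7892 m


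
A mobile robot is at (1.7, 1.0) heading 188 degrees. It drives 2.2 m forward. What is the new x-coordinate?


x_new = x0 + d*cos(theta)
= 1.7 + 2.2*cos(188)
= 1.7 + -2.1786
= -0.4786


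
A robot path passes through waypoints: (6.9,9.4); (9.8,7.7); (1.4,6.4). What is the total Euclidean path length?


Segment lengths:
  seg1 = sqrt((2.9)^2 + (-1.7)^2) = 3.3615
  seg2 = sqrt((-8.4)^2 + (-1.3)^2) = 8.5
Total = 11.8615


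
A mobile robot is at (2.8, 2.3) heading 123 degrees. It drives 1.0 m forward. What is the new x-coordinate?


x_new = x0 + d*cos(theta)
= 2.8 + 1.0*cos(123)
= 2.8 + -0.5446
= 2.2554


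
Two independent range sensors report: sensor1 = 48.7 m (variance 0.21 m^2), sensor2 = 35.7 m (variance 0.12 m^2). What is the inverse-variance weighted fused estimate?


w1 = (1/var1) / (1/var1 + 1/var2)
   = 4.7619 / (4.7619 + 8.3333) = 0.3636
w2 = 1 - w1 = 0.6364
fused = w1*s1 + w2*s2 = 17.7091 + 22.7182
= 40.4273 m


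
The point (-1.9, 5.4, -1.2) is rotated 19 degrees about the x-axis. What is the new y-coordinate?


Rotation about x-axis: y' = y*cos(theta) - z*sin(theta)
= 5.4 * 0.9455 - -1.2 * 0.3256
= 5.4965


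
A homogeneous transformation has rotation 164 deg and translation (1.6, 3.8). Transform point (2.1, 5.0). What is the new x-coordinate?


x' = cos(theta)*px - sin(theta)*py + tx
= -0.9613*2.1 - 0.2756*5.0 + 1.6
= -1.7968


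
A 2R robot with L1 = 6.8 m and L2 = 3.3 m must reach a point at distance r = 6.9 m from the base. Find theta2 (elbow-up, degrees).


cos(theta2) = (r^2 - L1^2 - L2^2) / (2*L1*L2)
cos(theta2) = (47.61 - 46.24 - 10.89) / 44.88
cos(theta2) = -0.212121
theta2 = 102.2467 degrees


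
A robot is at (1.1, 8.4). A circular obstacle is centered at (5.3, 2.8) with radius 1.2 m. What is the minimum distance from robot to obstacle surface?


center_dist = sqrt((1.1-5.3)^2 + (8.4-2.8)^2)
= sqrt(17.64 + 31.36)
= 7.0
min_dist = center_dist - radius = 7.0 - 1.2 = 5.8 m


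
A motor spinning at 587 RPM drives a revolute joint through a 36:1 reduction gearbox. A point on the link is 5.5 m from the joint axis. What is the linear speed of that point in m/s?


omega_motor = 587 * 2*pi/60 = 61.4705 rad/s
omega_joint = omega_motor / 36 = 1.7075 rad/s
v = omega_joint * r = 1.7075 * 5.5
= 9.3913 m/s


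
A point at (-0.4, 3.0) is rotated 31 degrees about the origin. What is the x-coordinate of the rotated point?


x' = x*cos(theta) - y*sin(theta)
cos(31 deg) = 0.8572, sin(31 deg) = 0.515
x' = -0.4 * 0.8572 - 3.0 * 0.515
= -0.3429 - 1.5451
= -1.888


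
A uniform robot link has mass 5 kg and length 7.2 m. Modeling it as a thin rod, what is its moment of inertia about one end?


I = (1/3) * m * L^2
= (1/3) * 5 * 7.2^2
= 0.333333 * 5 * 51.84
= 86.4 kg*m^2


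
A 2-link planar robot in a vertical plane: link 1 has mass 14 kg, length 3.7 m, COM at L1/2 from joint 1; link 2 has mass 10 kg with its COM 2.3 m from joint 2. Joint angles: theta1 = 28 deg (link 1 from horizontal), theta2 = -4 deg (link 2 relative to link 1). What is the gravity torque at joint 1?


Horizontal distance from joint 1 to link-1 COM:
  x_c1 = (L1/2)*cos(t1) = 1.85 * 0.8829 = 1.6335 m
Horizontal distance from joint 1 to link-2 COM:
  x_c2 = L1*cos(t1) + Lc2*cos(t1+t2)
       = 3.7*0.8829 + 2.3*0.9135 = 5.3681 m
tau1 = m1*g*x_c1 + m2*g*x_c2
     = 14*9.81*1.6335 + 10*9.81*5.3681
     = 224.3384 + 526.6067
     = 750.9452 Nm


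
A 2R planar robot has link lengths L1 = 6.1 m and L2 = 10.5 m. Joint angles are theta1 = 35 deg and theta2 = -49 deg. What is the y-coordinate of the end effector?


Convert angles to radians: theta1 = 0.6109, theta2 = -0.8552
y = L1*sin(theta1) + L2*sin(theta1+theta2)
y = 3.4988 + -2.5402
y = 0.9586


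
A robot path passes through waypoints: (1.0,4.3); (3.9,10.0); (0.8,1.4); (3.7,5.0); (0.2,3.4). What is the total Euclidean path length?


Segment lengths:
  seg1 = sqrt((2.9)^2 + (5.7)^2) = 6.3953
  seg2 = sqrt((-3.1)^2 + (-8.6)^2) = 9.1417
  seg3 = sqrt((2.9)^2 + (3.6)^2) = 4.6228
  seg4 = sqrt((-3.5)^2 + (-1.6)^2) = 3.8484
Total = 24.0081


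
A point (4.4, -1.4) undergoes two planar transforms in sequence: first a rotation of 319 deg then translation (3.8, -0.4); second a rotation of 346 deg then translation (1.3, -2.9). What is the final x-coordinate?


After transform 1:
x1 = cos(319)*4.4 - sin(319)*-1.4 + 3.8 = 6.2022
y1 = sin(319)*4.4 + cos(319)*-1.4 + -0.4 = -4.3433
After transform 2:
x2 = cos(346)*6.2022 - sin(346)*-4.3433 + 1.3
= 6.2673


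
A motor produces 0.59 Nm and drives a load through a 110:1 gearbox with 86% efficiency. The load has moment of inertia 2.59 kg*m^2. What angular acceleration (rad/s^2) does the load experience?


tau_out = tau_motor * N * eta
= 0.59 * 110 * 0.86 = 55.814 Nm
alpha = tau_out / I = 55.814 / 2.59
= 21.5498 rad/s^2


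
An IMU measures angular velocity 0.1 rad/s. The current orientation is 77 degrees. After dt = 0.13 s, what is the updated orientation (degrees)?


delta_theta = w * dt = 0.1 * 0.13 = 0.013 rad
= 0.7448 deg
theta_new = 77 + 0.7448 = 77.7448 deg


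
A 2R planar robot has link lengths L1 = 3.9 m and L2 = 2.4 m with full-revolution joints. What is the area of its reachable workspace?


r_max = L1 + L2 = 6.3 m
r_min = |L1 - L2| = 1.5 m
Area = pi*(r_max^2 - r_min^2)
= pi*(39.69 - 2.25)
= pi * 37.44
= 117.6212 m^2


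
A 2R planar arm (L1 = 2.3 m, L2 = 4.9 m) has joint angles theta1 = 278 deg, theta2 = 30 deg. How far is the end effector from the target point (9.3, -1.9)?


End effector via forward kinematics:
x = L1*cos(t1) + L2*cos(t1+t2) = 3.3368
y = L1*sin(t1) + L2*sin(t1+t2) = -6.1389
Distance to target:
d = sqrt((9.3 - 3.3368)^2 + (-1.9 - -6.1389)^2)
= sqrt(35.5593 + 17.968)
= 7.3162 m


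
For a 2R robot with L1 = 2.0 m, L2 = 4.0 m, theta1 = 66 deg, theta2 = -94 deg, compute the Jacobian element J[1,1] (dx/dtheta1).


J[1,1] = -L1*sin(t1) - L2*sin(t1+t2)
= -2.0*sin(66) - 4.0*sin(-28)
= 0.0508


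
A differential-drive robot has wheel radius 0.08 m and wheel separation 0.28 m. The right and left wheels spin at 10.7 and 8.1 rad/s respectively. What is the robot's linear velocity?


vR = r*wR = 0.08*10.7 = 0.856 m/s
vL = r*wL = 0.08*8.1 = 0.648 m/s
v = (vR+vL)/2 = 0.752 m/s
omega = (vR-vL)/L = 0.7429 rad/s
linear velocity = 0.752 m/s


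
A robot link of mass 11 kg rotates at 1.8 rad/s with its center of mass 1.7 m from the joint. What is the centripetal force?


F = m * omega^2 * r
= 11 * 1.8^2 * 1.7
= 11 * 3.24 * 1.7
= 60.588 N


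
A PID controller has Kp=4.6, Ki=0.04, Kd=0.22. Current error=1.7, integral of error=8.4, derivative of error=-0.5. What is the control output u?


u = Kp*e + Ki*int(e) + Kd*de/dt
= 4.6*1.7 + 0.04*8.4 + 0.22*(-0.5)
= 7.82 + 0.336 + -0.11
= 8.046


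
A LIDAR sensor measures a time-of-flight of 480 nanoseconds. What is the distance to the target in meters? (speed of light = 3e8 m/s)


tof = 480 ns = 4.8e-07 s
dist = c * tof / 2
= 3e8 * 4.8e-07 / 2
= 72.0 m


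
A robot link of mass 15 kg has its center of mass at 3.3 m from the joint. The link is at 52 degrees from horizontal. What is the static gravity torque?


tau = m*g*L*cos(angle)
= 15 * 9.81 * 3.3 * cos(52 deg)
= 15 * 9.81 * 3.3 * 0.6157
= 298.9621 Nm


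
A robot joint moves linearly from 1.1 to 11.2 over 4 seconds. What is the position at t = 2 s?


s = t/T = 2/4 = 0.5
p(t) = p0 + (pf-p0)*s
= 1.1 + (11.2 - 1.1) * 0.5
= 6.15


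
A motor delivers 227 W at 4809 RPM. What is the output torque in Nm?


omega = 4809 * 2*pi/60 = 503.5973 rad/s
tau = P / omega = 227 / 503.5973
= 0.4508 Nm


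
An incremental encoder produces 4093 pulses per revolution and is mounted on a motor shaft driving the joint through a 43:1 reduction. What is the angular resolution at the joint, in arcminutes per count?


counts per rev = 4093
effective counts at joint = 4093 * 43 = 175999
resolution = 360*60 / 175999
= 0.1227 arcmin/count


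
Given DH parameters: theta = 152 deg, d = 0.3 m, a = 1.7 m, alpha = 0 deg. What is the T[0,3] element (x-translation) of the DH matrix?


T[0,3] = a * cos(theta)
= 1.7 * cos(152 deg)
= 1.7 * -0.8829
= -1.501


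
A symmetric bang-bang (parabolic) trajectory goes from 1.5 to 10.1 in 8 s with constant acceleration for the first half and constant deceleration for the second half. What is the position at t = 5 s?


Symmetric rest-to-rest: each phase covers (pf-p0)/2 in time T/2. 0.5*a*(T/2)^2 = (pf-p0)/2 => a = 4*(pf-p0)/T^2
a = 4*(10.1-1.5)/8^2 = 0.5375
t = 5 is in the deceleration phase (t > T/2).
p = pf - 0.5*a*(T-t)^2 = 10.1 - 0.5*0.5375*3^2
= 7.6813


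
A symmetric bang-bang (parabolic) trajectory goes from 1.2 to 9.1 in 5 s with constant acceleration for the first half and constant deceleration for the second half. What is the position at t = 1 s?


Symmetric rest-to-rest: each phase covers (pf-p0)/2 in time T/2. 0.5*a*(T/2)^2 = (pf-p0)/2 => a = 4*(pf-p0)/T^2
a = 4*(9.1-1.2)/5^2 = 1.264
t = 1 is in the acceleration phase (t <= T/2).
p = p0 + 0.5*a*t^2 = 1.2 + 0.5*1.264*1^2
= 1.832


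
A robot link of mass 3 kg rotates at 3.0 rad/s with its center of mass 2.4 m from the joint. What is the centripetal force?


F = m * omega^2 * r
= 3 * 3.0^2 * 2.4
= 3 * 9.0 * 2.4
= 64.8 N


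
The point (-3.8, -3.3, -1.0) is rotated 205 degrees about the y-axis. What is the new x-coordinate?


Rotation about y-axis: x' = x*cos(theta) + z*sin(theta)
= -3.8 * -0.9063 + -1.0 * -0.4226
= 3.8666


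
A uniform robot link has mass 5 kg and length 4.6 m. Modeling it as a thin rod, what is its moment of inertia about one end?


I = (1/3) * m * L^2
= (1/3) * 5 * 4.6^2
= 0.333333 * 5 * 21.16
= 35.2667 kg*m^2


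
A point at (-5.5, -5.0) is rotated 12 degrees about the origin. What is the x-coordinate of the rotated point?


x' = x*cos(theta) - y*sin(theta)
cos(12 deg) = 0.9781, sin(12 deg) = 0.2079
x' = -5.5 * 0.9781 - -5.0 * 0.2079
= -5.3798 - -1.0396
= -4.3403


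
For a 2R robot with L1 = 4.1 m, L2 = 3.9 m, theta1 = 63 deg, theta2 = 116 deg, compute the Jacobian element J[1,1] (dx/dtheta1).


J[1,1] = -L1*sin(t1) - L2*sin(t1+t2)
= -4.1*sin(63) - 3.9*sin(179)
= -3.7212


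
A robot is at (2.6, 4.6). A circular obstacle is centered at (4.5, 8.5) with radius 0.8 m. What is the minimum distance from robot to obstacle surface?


center_dist = sqrt((2.6-4.5)^2 + (4.6-8.5)^2)
= sqrt(3.61 + 15.21)
= 4.3382
min_dist = center_dist - radius = 4.3382 - 0.8 = 3.5382 m


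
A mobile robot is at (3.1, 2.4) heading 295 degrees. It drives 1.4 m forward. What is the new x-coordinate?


x_new = x0 + d*cos(theta)
= 3.1 + 1.4*cos(295)
= 3.1 + 0.5917
= 3.6917


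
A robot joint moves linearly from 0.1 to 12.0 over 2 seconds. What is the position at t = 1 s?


s = t/T = 1/2 = 0.5
p(t) = p0 + (pf-p0)*s
= 0.1 + (12.0 - 0.1) * 0.5
= 6.05


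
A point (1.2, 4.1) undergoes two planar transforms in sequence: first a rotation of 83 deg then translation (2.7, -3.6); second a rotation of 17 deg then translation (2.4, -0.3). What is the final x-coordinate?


After transform 1:
x1 = cos(83)*1.2 - sin(83)*4.1 + 2.7 = -1.2232
y1 = sin(83)*1.2 + cos(83)*4.1 + -3.6 = -1.9093
After transform 2:
x2 = cos(17)*-1.2232 - sin(17)*-1.9093 + 2.4
= 1.7885


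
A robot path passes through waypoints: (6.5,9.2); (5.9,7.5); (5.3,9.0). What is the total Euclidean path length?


Segment lengths:
  seg1 = sqrt((-0.6)^2 + (-1.7)^2) = 1.8028
  seg2 = sqrt((-0.6)^2 + (1.5)^2) = 1.6155
Total = 3.4183


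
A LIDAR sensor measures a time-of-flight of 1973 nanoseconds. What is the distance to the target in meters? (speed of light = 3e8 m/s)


tof = 1973 ns = 1.973e-06 s
dist = c * tof / 2
= 3e8 * 1.973e-06 / 2
= 295.95 m


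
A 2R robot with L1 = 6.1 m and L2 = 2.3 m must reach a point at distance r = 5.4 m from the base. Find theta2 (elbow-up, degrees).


cos(theta2) = (r^2 - L1^2 - L2^2) / (2*L1*L2)
cos(theta2) = (29.16 - 37.21 - 5.29) / 28.06
cos(theta2) = -0.47541
theta2 = 118.386 degrees


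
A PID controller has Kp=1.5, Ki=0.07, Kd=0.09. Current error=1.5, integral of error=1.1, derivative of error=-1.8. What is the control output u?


u = Kp*e + Ki*int(e) + Kd*de/dt
= 1.5*1.5 + 0.07*1.1 + 0.09*(-1.8)
= 2.25 + 0.077 + -0.162
= 2.165


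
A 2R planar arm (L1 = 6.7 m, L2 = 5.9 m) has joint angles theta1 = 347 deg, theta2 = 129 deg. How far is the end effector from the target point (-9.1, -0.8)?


End effector via forward kinematics:
x = L1*cos(t1) + L2*cos(t1+t2) = 3.9419
y = L1*sin(t1) + L2*sin(t1+t2) = 3.7957
Distance to target:
d = sqrt((-9.1 - 3.9419)^2 + (-0.8 - 3.7957)^2)
= sqrt(170.0909 + 21.1206)
= 13.8279 m


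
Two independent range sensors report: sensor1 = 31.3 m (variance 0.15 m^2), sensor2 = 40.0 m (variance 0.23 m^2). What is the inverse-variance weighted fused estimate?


w1 = (1/var1) / (1/var1 + 1/var2)
   = 6.6667 / (6.6667 + 4.3478) = 0.6053
w2 = 1 - w1 = 0.3947
fused = w1*s1 + w2*s2 = 18.9447 + 15.7895
= 34.7342 m


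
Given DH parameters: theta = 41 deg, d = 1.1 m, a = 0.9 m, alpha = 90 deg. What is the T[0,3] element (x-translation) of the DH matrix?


T[0,3] = a * cos(theta)
= 0.9 * cos(41 deg)
= 0.9 * 0.7547
= 0.6792


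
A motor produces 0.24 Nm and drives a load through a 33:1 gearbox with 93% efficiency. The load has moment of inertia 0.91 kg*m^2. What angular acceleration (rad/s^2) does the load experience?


tau_out = tau_motor * N * eta
= 0.24 * 33 * 0.93 = 7.3656 Nm
alpha = tau_out / I = 7.3656 / 0.91
= 8.0941 rad/s^2


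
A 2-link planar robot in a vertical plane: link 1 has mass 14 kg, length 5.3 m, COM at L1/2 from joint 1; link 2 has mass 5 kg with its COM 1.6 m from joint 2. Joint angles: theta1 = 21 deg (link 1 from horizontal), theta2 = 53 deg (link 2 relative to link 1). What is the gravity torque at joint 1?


Horizontal distance from joint 1 to link-1 COM:
  x_c1 = (L1/2)*cos(t1) = 2.65 * 0.9336 = 2.474 m
Horizontal distance from joint 1 to link-2 COM:
  x_c2 = L1*cos(t1) + Lc2*cos(t1+t2)
       = 5.3*0.9336 + 1.6*0.2756 = 5.389 m
tau1 = m1*g*x_c1 + m2*g*x_c2
     = 14*9.81*2.474 + 5*9.81*5.389
     = 339.7775 + 264.3303
     = 604.1078 Nm


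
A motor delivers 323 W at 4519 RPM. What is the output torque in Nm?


omega = 4519 * 2*pi/60 = 473.2286 rad/s
tau = P / omega = 323 / 473.2286
= 0.6825 Nm


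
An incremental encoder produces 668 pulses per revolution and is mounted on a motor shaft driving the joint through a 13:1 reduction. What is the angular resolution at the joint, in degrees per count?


counts per rev = 668
effective counts at joint = 668 * 13 = 8684
resolution = 360 / 8684
= 0.0415 deg/count


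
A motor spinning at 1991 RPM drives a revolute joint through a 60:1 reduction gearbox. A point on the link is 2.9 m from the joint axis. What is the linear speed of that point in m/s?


omega_motor = 1991 * 2*pi/60 = 208.497 rad/s
omega_joint = omega_motor / 60 = 3.475 rad/s
v = omega_joint * r = 3.475 * 2.9
= 10.0774 m/s


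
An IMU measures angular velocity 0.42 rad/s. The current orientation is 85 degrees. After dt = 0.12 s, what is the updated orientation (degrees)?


delta_theta = w * dt = 0.42 * 0.12 = 0.0504 rad
= 2.8877 deg
theta_new = 85 + 2.8877 = 87.8877 deg


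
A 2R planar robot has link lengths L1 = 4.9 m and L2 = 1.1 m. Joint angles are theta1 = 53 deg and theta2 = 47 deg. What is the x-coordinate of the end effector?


Convert angles to radians: theta1 = 0.925, theta2 = 0.8203
x = L1*cos(theta1) + L2*cos(theta1+theta2)
x = 2.9489 + -0.191
x = 2.7579


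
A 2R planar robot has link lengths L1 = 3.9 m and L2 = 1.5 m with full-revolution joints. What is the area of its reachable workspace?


r_max = L1 + L2 = 5.4 m
r_min = |L1 - L2| = 2.4 m
Area = pi*(r_max^2 - r_min^2)
= pi*(29.16 - 5.76)
= pi * 23.4
= 73.5133 m^2


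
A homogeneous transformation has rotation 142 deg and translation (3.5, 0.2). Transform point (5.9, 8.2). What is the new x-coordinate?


x' = cos(theta)*px - sin(theta)*py + tx
= -0.788*5.9 - 0.6157*8.2 + 3.5
= -6.1977


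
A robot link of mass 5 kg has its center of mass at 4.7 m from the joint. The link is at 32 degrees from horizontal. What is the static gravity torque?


tau = m*g*L*cos(angle)
= 5 * 9.81 * 4.7 * cos(32 deg)
= 5 * 9.81 * 4.7 * 0.848
= 195.5048 Nm


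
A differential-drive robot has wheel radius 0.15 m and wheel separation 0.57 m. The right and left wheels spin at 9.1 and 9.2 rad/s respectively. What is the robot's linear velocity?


vR = r*wR = 0.15*9.1 = 1.365 m/s
vL = r*wL = 0.15*9.2 = 1.38 m/s
v = (vR+vL)/2 = 1.3725 m/s
omega = (vR-vL)/L = -0.0263 rad/s
linear velocity = 1.3725 m/s


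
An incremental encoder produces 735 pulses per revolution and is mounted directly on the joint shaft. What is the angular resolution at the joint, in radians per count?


counts per rev = 735
resolution = 2*pi / 735
= 0.0085 rad/count


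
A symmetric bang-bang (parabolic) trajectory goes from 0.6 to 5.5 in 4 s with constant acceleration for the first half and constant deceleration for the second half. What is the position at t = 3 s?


Symmetric rest-to-rest: each phase covers (pf-p0)/2 in time T/2. 0.5*a*(T/2)^2 = (pf-p0)/2 => a = 4*(pf-p0)/T^2
a = 4*(5.5-0.6)/4^2 = 1.225
t = 3 is in the deceleration phase (t > T/2).
p = pf - 0.5*a*(T-t)^2 = 5.5 - 0.5*1.225*1^2
= 4.8875


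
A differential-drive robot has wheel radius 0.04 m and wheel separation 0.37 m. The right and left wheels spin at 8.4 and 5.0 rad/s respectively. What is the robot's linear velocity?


vR = r*wR = 0.04*8.4 = 0.336 m/s
vL = r*wL = 0.04*5.0 = 0.2 m/s
v = (vR+vL)/2 = 0.268 m/s
omega = (vR-vL)/L = 0.3676 rad/s
linear velocity = 0.268 m/s


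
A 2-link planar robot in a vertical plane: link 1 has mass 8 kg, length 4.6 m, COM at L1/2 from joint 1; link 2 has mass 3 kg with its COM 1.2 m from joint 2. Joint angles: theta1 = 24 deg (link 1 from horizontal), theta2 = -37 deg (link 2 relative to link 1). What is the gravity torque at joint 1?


Horizontal distance from joint 1 to link-1 COM:
  x_c1 = (L1/2)*cos(t1) = 2.3 * 0.9135 = 2.1012 m
Horizontal distance from joint 1 to link-2 COM:
  x_c2 = L1*cos(t1) + Lc2*cos(t1+t2)
       = 4.6*0.9135 + 1.2*0.9744 = 5.3716 m
tau1 = m1*g*x_c1 + m2*g*x_c2
     = 8*9.81*2.1012 + 3*9.81*5.3716
     = 164.8986 + 158.0848
     = 322.9834 Nm


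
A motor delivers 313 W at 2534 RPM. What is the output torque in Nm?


omega = 2534 * 2*pi/60 = 265.3599 rad/s
tau = P / omega = 313 / 265.3599
= 1.1795 Nm


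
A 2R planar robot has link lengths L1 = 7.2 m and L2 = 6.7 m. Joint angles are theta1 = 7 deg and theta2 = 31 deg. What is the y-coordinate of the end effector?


Convert angles to radians: theta1 = 0.1222, theta2 = 0.5411
y = L1*sin(theta1) + L2*sin(theta1+theta2)
y = 0.8775 + 4.1249
y = 5.0024


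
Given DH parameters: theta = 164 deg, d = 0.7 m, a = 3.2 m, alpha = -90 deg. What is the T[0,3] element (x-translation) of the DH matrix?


T[0,3] = a * cos(theta)
= 3.2 * cos(164 deg)
= 3.2 * -0.9613
= -3.076


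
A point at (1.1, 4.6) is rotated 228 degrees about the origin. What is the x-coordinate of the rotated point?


x' = x*cos(theta) - y*sin(theta)
cos(228 deg) = -0.6691, sin(228 deg) = -0.7431
x' = 1.1 * -0.6691 - 4.6 * -0.7431
= -0.736 - -3.4185
= 2.6824
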